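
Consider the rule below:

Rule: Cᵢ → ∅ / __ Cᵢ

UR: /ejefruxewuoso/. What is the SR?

ejefruxewuoso

No segment of /ejefruxewuoso/ meets the structural description of the rule, so the form surfaces unchanged.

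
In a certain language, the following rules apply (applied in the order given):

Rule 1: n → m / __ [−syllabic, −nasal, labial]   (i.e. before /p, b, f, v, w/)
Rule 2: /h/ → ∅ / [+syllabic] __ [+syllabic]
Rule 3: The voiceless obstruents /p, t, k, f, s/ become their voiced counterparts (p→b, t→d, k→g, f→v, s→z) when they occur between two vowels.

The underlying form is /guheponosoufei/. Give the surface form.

Rule 1 (nasal place assimilation): no segment meets the environment; /guheponosoufei/ is unchanged.
Rule 2 (intervocalic h-deletion): /h/ occurs between vowels /u/ and /e/, so it deletes. /guheponosoufei/ → gueponosoufei.
Rule 3 (intervocalic voicing): /p/ is a voiceless obstruent between vowels /e/ and /o/, so it voices to [b]. /s/ is a voiceless obstruent between vowels /o/ and /o/, so it voices to [z]. /f/ is a voiceless obstruent between vowels /u/ and /e/, so it voices to [v]. /gueponosoufei/ → guebonozouvei.

guebonozouvei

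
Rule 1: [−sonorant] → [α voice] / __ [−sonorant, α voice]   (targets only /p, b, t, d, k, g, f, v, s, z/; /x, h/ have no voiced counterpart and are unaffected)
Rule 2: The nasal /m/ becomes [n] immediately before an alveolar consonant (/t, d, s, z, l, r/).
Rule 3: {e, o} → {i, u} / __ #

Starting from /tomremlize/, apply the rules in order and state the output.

tonrenlizi

Rule 1 (regressive voicing assimilation): no segment meets the environment; /tomremlize/ is unchanged.
Rule 2 (nasal place assimilation): /m/ precedes the alveolar consonant /r/, so it assimilates in place to [n]. /m/ precedes the alveolar consonant /l/, so it assimilates in place to [n]. /tomremlize/ → tonrenlize.
Rule 3 (final vowel raising): /e/ is a mid vowel in word-final position, so it raises to [i]. /tonrenlize/ → tonrenlizi.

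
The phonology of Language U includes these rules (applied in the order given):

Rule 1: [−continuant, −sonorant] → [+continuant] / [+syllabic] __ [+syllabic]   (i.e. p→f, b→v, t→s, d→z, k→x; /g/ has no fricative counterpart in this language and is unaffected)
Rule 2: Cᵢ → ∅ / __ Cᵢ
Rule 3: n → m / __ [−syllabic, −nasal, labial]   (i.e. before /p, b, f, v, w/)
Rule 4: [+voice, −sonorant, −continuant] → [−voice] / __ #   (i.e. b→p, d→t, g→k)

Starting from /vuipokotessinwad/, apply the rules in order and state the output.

vuifoxosesimwat

Rule 1 (intervocalic spirantization): /p/ is a stop between vowels /i/ and /o/, so it spirantizes to the fricative [f]. /k/ is a stop between vowels /o/ and /o/, so it spirantizes to the fricative [x]. /t/ is a stop between vowels /o/ and /e/, so it spirantizes to the fricative [s]. /vuipokotessinwad/ → vuifoxosessinwad.
Rule 2 (degemination): /ss/ is a geminate; the first /s/ deletes. /vuifoxosessinwad/ → vuifoxosesinwad.
Rule 3 (nasal place assimilation): /n/ precedes the labial consonant /w/, so it assimilates in place to [m]. /vuifoxosesinwad/ → vuifoxosesimwad.
Rule 4 (final devoicing): /d/ is a voiced stop in word-final position, so it devoices to [t]. /vuifoxosesimwad/ → vuifoxosesimwat.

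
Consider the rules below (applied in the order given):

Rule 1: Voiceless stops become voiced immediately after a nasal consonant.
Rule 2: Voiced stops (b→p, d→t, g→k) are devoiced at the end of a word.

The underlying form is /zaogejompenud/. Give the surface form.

zaogejombenut

Rule 1 (post-nasal voicing): /p/ is a voiceless stop immediately after the nasal /m/, so it voices to [b]. /zaogejompenud/ → zaogejombenud.
Rule 2 (final devoicing): /d/ is a voiced stop in word-final position, so it devoices to [t]. /zaogejombenud/ → zaogejombenut.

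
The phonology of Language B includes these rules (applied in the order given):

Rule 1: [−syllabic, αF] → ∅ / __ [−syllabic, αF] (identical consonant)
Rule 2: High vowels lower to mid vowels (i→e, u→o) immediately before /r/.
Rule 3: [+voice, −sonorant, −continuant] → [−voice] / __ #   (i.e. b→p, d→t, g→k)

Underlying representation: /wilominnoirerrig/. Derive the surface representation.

Rule 1 (degemination): /nn/ is a geminate; the first /n/ deletes. /rr/ is a geminate; the first /r/ deletes. /wilominnoirerrig/ → wilominoirerig.
Rule 2 (pre-rhotic lowering): /i/ is a high vowel immediately before /r/, so it lowers to [e]. /wilominoirerig/ → wilominoererig.
Rule 3 (final devoicing): /g/ is a voiced stop in word-final position, so it devoices to [k]. /wilominoererig/ → wilominoererik.

wilominoererik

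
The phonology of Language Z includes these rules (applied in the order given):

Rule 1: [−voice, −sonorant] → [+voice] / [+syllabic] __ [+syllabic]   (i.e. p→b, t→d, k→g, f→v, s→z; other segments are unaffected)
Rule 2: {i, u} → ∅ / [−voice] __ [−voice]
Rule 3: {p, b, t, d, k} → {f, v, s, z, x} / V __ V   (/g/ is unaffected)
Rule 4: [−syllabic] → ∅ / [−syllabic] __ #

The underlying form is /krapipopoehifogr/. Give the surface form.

Rule 1 (intervocalic voicing): /p/ is a voiceless obstruent between vowels /a/ and /i/, so it voices to [b]. /p/ is a voiceless obstruent between vowels /i/ and /o/, so it voices to [b]. /p/ is a voiceless obstruent between vowels /o/ and /o/, so it voices to [b]. /f/ is a voiceless obstruent between vowels /i/ and /o/, so it voices to [v]. /krapipopoehifogr/ → krabiboboehivogr.
Rule 2 (high vowel syncope): no segment meets the environment; /krabiboboehivogr/ is unchanged.
Rule 3 (intervocalic spirantization): /b/ is a stop between vowels /a/ and /i/, so it spirantizes to the fricative [v]. /b/ is a stop between vowels /i/ and /o/, so it spirantizes to the fricative [v]. /b/ is a stop between vowels /o/ and /o/, so it spirantizes to the fricative [v]. /krabiboboehivogr/ → kravivovoehivogr.
Rule 4 (final cluster simplification): /r/ is the second consonant of a word-final cluster /gr/, so it deletes. /kravivovoehivogr/ → kravivovoehivog.

kravivovoehivog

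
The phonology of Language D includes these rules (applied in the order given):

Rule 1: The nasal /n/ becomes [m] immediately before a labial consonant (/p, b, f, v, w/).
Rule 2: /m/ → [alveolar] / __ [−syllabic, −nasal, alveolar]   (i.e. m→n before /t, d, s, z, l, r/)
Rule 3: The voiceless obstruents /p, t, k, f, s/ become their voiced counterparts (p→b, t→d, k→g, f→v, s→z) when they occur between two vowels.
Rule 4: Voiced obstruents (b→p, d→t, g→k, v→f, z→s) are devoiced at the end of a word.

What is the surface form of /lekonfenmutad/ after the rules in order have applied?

legomfenmudat

Rule 1 (nasal place assimilation): /n/ precedes the labial consonant /f/, so it assimilates in place to [m]. /lekonfenmutad/ → lekomfenmutad.
Rule 2 (nasal place assimilation): no segment meets the environment; /lekomfenmutad/ is unchanged.
Rule 3 (intervocalic voicing): /k/ is a voiceless obstruent between vowels /e/ and /o/, so it voices to [g]. /t/ is a voiceless obstruent between vowels /u/ and /a/, so it voices to [d]. /lekomfenmutad/ → legomfenmudad.
Rule 4 (final devoicing): /d/ is a voiced obstruent in word-final position, so it devoices to [t]. /legomfenmudad/ → legomfenmudat.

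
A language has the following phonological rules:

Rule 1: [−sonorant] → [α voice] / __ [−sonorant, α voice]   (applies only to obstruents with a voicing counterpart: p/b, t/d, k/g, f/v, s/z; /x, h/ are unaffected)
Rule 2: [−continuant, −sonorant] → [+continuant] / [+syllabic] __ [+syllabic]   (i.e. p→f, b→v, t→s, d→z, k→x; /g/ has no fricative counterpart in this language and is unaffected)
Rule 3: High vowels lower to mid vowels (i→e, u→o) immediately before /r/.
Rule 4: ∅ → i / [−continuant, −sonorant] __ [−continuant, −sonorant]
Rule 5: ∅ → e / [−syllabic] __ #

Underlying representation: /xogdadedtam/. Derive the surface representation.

xogidazetitame

Rule 1 (regressive voicing assimilation): /d/ precedes the voiceless obstruent /t/, so it devoices to [t] by assimilation. /xogdadedtam/ → xogdadettam.
Rule 2 (intervocalic spirantization): /d/ is a stop between vowels /a/ and /e/, so it spirantizes to the fricative [z]. /xogdadettam/ → xogdazettam.
Rule 3 (pre-rhotic lowering): no segment meets the environment; /xogdazettam/ is unchanged.
Rule 4 (stop-cluster i-epenthesis): /g/ and /d/ form a stop–stop cluster, so [i] is inserted between them. /t/ and /t/ form a stop–stop cluster, so [i] is inserted between them. /xogdazettam/ → xogidazetitam.
Rule 5 (final e-epenthesis): the form ends in the consonant /m/, so [e] is inserted word-finally. /xogidazetitam/ → xogidazetitame.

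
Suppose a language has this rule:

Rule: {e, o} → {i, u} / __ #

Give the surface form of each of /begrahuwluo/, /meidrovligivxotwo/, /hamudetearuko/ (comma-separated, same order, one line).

/begrahuwluo/: /o/ is a mid vowel in word-final position, so it raises to [u]. → [begrahuwluu].
/meidrovligivxotwo/: /o/ is a mid vowel in word-final position, so it raises to [u]. → [meidrovligivxotwu].
/hamudetearuko/: /o/ is a mid vowel in word-final position, so it raises to [u]. → [hamudetearuku].

begrahuwluu, meidrovligivxotwu, hamudetearuku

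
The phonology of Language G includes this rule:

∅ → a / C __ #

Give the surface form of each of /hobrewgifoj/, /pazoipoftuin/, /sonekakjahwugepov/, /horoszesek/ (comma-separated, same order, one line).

hobrewgifoja, pazoipoftuina, sonekakjahwugepova, horoszeseka

/hobrewgifoj/: the form ends in the consonant /j/, so [a] is inserted word-finally. → [hobrewgifoja].
/pazoipoftuin/: the form ends in the consonant /n/, so [a] is inserted word-finally. → [pazoipoftuina].
/sonekakjahwugepov/: the form ends in the consonant /v/, so [a] is inserted word-finally. → [sonekakjahwugepova].
/horoszesek/: the form ends in the consonant /k/, so [a] is inserted word-finally. → [horoszeseka].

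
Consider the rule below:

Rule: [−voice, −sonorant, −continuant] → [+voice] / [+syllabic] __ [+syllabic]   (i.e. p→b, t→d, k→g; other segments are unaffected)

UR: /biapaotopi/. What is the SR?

biabaodobi

/p/ is a voiceless stop between vowels /a/ and /a/, so it voices to [b].
/t/ is a voiceless stop between vowels /o/ and /o/, so it voices to [d].
/p/ is a voiceless stop between vowels /o/ and /i/, so it voices to [b].
Surface form: [biabaodobi].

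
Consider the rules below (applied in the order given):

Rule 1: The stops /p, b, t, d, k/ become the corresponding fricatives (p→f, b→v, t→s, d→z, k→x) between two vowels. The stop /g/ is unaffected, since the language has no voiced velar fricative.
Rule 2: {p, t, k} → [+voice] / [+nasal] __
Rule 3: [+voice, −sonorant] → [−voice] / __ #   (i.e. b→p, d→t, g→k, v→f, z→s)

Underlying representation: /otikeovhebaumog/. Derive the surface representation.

osixeovhevaumok

Rule 1 (intervocalic spirantization): /t/ is a stop between vowels /o/ and /i/, so it spirantizes to the fricative [s]. /k/ is a stop between vowels /i/ and /e/, so it spirantizes to the fricative [x]. /b/ is a stop between vowels /e/ and /a/, so it spirantizes to the fricative [v]. /otikeovhebaumog/ → osixeovhevaumog.
Rule 2 (post-nasal voicing): no segment meets the environment; /osixeovhevaumog/ is unchanged.
Rule 3 (final devoicing): /g/ is a voiced obstruent in word-final position, so it devoices to [k]. /osixeovhevaumog/ → osixeovhevaumok.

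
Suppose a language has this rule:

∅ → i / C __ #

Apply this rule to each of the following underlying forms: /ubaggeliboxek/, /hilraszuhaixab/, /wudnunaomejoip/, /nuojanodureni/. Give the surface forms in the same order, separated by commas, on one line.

ubaggeliboxeki, hilraszuhaixabi, wudnunaomejoipi, nuojanodureni

/ubaggeliboxek/: the form ends in the consonant /k/, so [i] is inserted word-finally. → [ubaggeliboxeki].
/hilraszuhaixab/: the form ends in the consonant /b/, so [i] is inserted word-finally. → [hilraszuhaixabi].
/wudnunaomejoip/: the form ends in the consonant /p/, so [i] is inserted word-finally. → [wudnunaomejoipi].
/nuojanodureni/: the rule's environment is not met; surfaces unchanged as [nuojanodureni].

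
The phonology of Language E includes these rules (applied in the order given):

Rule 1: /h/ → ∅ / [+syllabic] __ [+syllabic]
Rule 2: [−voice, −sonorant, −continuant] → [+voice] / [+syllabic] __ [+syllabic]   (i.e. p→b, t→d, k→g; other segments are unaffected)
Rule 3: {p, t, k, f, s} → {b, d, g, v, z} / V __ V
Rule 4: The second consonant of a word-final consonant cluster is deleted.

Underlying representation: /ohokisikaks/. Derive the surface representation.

oogizigak

Rule 1 (intervocalic h-deletion): /h/ occurs between vowels /o/ and /o/, so it deletes. /ohokisikaks/ → ookisikaks.
Rule 2 (intervocalic voicing): /k/ is a voiceless stop between vowels /o/ and /i/, so it voices to [g]. /k/ is a voiceless stop between vowels /i/ and /a/, so it voices to [g]. /ookisikaks/ → oogisigaks.
Rule 3 (intervocalic voicing): /s/ is a voiceless obstruent between vowels /i/ and /i/, so it voices to [z]. /oogisigaks/ → oogizigaks.
Rule 4 (final cluster simplification): /s/ is the second consonant of a word-final cluster /ks/, so it deletes. /oogizigaks/ → oogizigak.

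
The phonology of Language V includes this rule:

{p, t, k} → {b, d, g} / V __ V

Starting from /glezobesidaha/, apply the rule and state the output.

glezobesidaha

No segment of /glezobesidaha/ meets the structural description of the rule, so the form surfaces unchanged.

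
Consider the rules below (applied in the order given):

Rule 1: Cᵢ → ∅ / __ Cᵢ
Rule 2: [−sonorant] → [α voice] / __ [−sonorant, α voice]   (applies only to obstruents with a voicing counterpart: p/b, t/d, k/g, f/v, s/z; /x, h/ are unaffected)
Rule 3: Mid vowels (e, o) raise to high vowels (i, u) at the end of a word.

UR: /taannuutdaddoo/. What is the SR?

taanuuddadou

Rule 1 (degemination): /nn/ is a geminate; the first /n/ deletes. /dd/ is a geminate; the first /d/ deletes. /taannuutdaddoo/ → taanuutdadoo.
Rule 2 (regressive voicing assimilation): /t/ precedes the voiced obstruent /d/, so it voices to [d] by assimilation. /taanuutdadoo/ → taanuuddadoo.
Rule 3 (final vowel raising): /o/ is a mid vowel in word-final position, so it raises to [u]. /taanuuddadoo/ → taanuuddadou.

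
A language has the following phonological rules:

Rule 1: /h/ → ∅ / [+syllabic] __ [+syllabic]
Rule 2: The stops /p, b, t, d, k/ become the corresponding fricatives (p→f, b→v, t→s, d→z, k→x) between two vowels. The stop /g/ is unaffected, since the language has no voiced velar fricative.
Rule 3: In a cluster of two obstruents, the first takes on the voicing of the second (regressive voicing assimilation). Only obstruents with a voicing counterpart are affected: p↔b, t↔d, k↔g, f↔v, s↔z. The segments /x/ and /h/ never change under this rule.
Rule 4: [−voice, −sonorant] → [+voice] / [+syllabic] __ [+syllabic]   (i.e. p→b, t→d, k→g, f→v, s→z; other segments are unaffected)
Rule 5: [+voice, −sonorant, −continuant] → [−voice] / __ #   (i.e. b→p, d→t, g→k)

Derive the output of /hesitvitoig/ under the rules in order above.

Rule 1 (intervocalic h-deletion): no segment meets the environment; /hesitvitoig/ is unchanged.
Rule 2 (intervocalic spirantization): /t/ is a stop between vowels /i/ and /o/, so it spirantizes to the fricative [s]. /hesitvitoig/ → hesitvisoig.
Rule 3 (regressive voicing assimilation): /t/ precedes the voiced obstruent /v/, so it voices to [d] by assimilation. /hesitvisoig/ → hesidvisoig.
Rule 4 (intervocalic voicing): /s/ is a voiceless obstruent between vowels /e/ and /i/, so it voices to [z]. /s/ is a voiceless obstruent between vowels /i/ and /o/, so it voices to [z]. /hesidvisoig/ → hezidvizoig.
Rule 5 (final devoicing): /g/ is a voiced stop in word-final position, so it devoices to [k]. /hezidvizoig/ → hezidvizoik.

hezidvizoik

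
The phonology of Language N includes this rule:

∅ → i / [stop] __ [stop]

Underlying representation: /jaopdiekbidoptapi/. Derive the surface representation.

/p/ and /d/ form a stop–stop cluster, so [i] is inserted between them.
/k/ and /b/ form a stop–stop cluster, so [i] is inserted between them.
/p/ and /t/ form a stop–stop cluster, so [i] is inserted between them.
Surface form: [jaopidiekibidopitapi].

jaopidiekibidopitapi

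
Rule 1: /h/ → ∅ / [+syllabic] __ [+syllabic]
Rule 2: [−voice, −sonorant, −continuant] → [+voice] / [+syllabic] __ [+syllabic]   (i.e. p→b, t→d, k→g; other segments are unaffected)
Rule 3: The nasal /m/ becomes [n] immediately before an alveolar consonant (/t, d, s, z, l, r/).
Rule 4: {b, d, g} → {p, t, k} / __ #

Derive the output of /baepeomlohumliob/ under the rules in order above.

baebeonlounliop

Rule 1 (intervocalic h-deletion): /h/ occurs between vowels /o/ and /u/, so it deletes. /baepeomlohumliob/ → baepeomloumliob.
Rule 2 (intervocalic voicing): /p/ is a voiceless stop between vowels /e/ and /e/, so it voices to [b]. /baepeomloumliob/ → baebeomloumliob.
Rule 3 (nasal place assimilation): /m/ precedes the alveolar consonant /l/, so it assimilates in place to [n]. /m/ precedes the alveolar consonant /l/, so it assimilates in place to [n]. /baebeomloumliob/ → baebeonlounliob.
Rule 4 (final devoicing): /b/ is a voiced stop in word-final position, so it devoices to [p]. /baebeonlounliob/ → baebeonlounliop.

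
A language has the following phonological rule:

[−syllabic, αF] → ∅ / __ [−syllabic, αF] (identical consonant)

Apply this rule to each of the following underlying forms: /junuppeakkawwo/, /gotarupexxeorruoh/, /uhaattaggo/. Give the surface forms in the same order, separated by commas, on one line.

/junuppeakkawwo/: /pp/ is a geminate; the first /p/ deletes. /kk/ is a geminate; the first /k/ deletes. /ww/ is a geminate; the first /w/ deletes. → [junupeakawo].
/gotarupexxeorruoh/: /xx/ is a geminate; the first /x/ deletes. /rr/ is a geminate; the first /r/ deletes. → [gotarupexeoruoh].
/uhaattaggo/: /tt/ is a geminate; the first /t/ deletes. /gg/ is a geminate; the first /g/ deletes. → [uhaatago].

junupeakawo, gotarupexeoruoh, uhaatago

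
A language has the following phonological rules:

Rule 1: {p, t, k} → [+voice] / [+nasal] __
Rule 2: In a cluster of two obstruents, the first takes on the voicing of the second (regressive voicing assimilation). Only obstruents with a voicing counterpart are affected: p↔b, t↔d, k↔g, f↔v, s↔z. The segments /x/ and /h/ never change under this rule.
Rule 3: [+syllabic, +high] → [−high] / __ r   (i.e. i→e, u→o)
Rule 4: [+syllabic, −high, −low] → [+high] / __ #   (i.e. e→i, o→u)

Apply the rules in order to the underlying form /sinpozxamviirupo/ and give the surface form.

sinbosxamvierupu

Rule 1 (post-nasal voicing): /p/ is a voiceless stop immediately after the nasal /n/, so it voices to [b]. /sinpozxamviirupo/ → sinbozxamviirupo.
Rule 2 (regressive voicing assimilation): /z/ precedes the voiceless obstruent /x/, so it devoices to [s] by assimilation. /sinbozxamviirupo/ → sinbosxamviirupo.
Rule 3 (pre-rhotic lowering): /i/ is a high vowel immediately before /r/, so it lowers to [e]. /sinbosxamviirupo/ → sinbosxamvierupo.
Rule 4 (final vowel raising): /o/ is a mid vowel in word-final position, so it raises to [u]. /sinbosxamvierupo/ → sinbosxamvierupu.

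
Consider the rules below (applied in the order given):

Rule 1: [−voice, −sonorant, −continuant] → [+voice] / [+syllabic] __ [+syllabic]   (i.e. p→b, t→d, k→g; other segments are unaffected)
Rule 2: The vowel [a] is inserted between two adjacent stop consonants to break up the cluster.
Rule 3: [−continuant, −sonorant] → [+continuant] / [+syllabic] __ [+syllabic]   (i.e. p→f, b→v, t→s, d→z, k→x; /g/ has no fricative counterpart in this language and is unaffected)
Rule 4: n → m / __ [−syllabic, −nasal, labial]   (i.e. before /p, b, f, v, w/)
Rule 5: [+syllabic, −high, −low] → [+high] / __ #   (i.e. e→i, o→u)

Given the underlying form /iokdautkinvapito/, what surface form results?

Rule 1 (intervocalic voicing): /p/ is a voiceless stop between vowels /a/ and /i/, so it voices to [b]. /t/ is a voiceless stop between vowels /i/ and /o/, so it voices to [d]. /iokdautkinvapito/ → iokdautkinvabido.
Rule 2 (stop-cluster a-epenthesis): /k/ and /d/ form a stop–stop cluster, so [a] is inserted between them. /t/ and /k/ form a stop–stop cluster, so [a] is inserted between them. /iokdautkinvabido/ → iokadautakinvabido.
Rule 3 (intervocalic spirantization): /k/ is a stop between vowels /o/ and /a/, so it spirantizes to the fricative [x]. /d/ is a stop between vowels /a/ and /a/, so it spirantizes to the fricative [z]. /t/ is a stop between vowels /u/ and /a/, so it spirantizes to the fricative [s]. /k/ is a stop between vowels /a/ and /i/, so it spirantizes to the fricative [x]. /b/ is a stop between vowels /a/ and /i/, so it spirantizes to the fricative [v]. /d/ is a stop between vowels /i/ and /o/, so it spirantizes to the fricative [z]. /iokadautakinvabido/ → ioxazausaxinvavizo.
Rule 4 (nasal place assimilation): /n/ precedes the labial consonant /v/, so it assimilates in place to [m]. /ioxazausaxinvavizo/ → ioxazausaximvavizo.
Rule 5 (final vowel raising): /o/ is a mid vowel in word-final position, so it raises to [u]. /ioxazausaximvavizo/ → ioxazausaximvavizu.

ioxazausaximvavizu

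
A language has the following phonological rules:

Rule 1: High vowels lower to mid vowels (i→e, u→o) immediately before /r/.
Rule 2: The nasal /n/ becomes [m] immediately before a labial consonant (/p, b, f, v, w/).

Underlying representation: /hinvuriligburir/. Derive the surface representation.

Rule 1 (pre-rhotic lowering): /u/ is a high vowel immediately before /r/, so it lowers to [o]. /u/ is a high vowel immediately before /r/, so it lowers to [o]. /i/ is a high vowel immediately before /r/, so it lowers to [e]. /hinvuriligburir/ → hinvoriligborer.
Rule 2 (nasal place assimilation): /n/ precedes the labial consonant /v/, so it assimilates in place to [m]. /hinvoriligborer/ → himvoriligborer.

himvoriligborer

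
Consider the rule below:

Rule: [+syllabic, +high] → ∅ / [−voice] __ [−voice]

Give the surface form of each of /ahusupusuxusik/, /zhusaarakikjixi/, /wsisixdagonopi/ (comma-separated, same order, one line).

ahspsxsk, zhsaarakkjixi, wssxdagonopi

/ahusupusuxusik/: /u/ is a high vowel flanked by voiceless consonants /h/ and /s/, so it deletes. /u/ is a high vowel flanked by voiceless consonants /s/ and /p/, so it deletes. /u/ is a high vowel flanked by voiceless consonants /p/ and /s/, so it deletes. /u/ is a high vowel flanked by voiceless consonants /s/ and /x/, so it deletes. /u/ is a high vowel flanked by voiceless consonants /x/ and /s/, so it deletes. /i/ is a high vowel flanked by voiceless consonants /s/ and /k/, so it deletes. → [ahspsxsk].
/zhusaarakikjixi/: /u/ is a high vowel flanked by voiceless consonants /h/ and /s/, so it deletes. /i/ is a high vowel flanked by voiceless consonants /k/ and /k/, so it deletes. → [zhsaarakkjixi].
/wsisixdagonopi/: /i/ is a high vowel flanked by voiceless consonants /s/ and /s/, so it deletes. /i/ is a high vowel flanked by voiceless consonants /s/ and /x/, so it deletes. → [wssxdagonopi].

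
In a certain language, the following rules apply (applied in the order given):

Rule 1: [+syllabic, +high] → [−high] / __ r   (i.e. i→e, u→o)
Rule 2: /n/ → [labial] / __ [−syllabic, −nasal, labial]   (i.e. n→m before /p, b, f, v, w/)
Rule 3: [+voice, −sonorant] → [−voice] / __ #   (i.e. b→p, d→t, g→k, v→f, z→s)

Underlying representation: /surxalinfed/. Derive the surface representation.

sorxalimfet

Rule 1 (pre-rhotic lowering): /u/ is a high vowel immediately before /r/, so it lowers to [o]. /surxalinfed/ → sorxalinfed.
Rule 2 (nasal place assimilation): /n/ precedes the labial consonant /f/, so it assimilates in place to [m]. /sorxalinfed/ → sorxalimfed.
Rule 3 (final devoicing): /d/ is a voiced obstruent in word-final position, so it devoices to [t]. /sorxalimfed/ → sorxalimfet.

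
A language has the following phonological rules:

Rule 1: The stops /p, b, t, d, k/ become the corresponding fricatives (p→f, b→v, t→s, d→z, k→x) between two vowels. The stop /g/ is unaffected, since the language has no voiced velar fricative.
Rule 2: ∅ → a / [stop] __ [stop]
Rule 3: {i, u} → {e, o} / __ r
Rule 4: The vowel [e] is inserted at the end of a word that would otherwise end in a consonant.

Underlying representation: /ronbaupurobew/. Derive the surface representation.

ronbauforovewe

Rule 1 (intervocalic spirantization): /p/ is a stop between vowels /u/ and /u/, so it spirantizes to the fricative [f]. /b/ is a stop between vowels /o/ and /e/, so it spirantizes to the fricative [v]. /ronbaupurobew/ → ronbaufurovew.
Rule 2 (stop-cluster a-epenthesis): no segment meets the environment; /ronbaufurovew/ is unchanged.
Rule 3 (pre-rhotic lowering): /u/ is a high vowel immediately before /r/, so it lowers to [o]. /ronbaufurovew/ → ronbauforovew.
Rule 4 (final e-epenthesis): the form ends in the consonant /w/, so [e] is inserted word-finally. /ronbauforovew/ → ronbauforovewe.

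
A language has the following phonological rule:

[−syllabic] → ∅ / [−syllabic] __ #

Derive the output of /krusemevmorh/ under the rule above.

krusemevmor

/h/ is the second consonant of a word-final cluster /rh/, so it deletes.
The other instances of /k/, /r/, /s/, /m/, /v/ do not occur in the required environment and remain unchanged.
Surface form: [krusemevmor].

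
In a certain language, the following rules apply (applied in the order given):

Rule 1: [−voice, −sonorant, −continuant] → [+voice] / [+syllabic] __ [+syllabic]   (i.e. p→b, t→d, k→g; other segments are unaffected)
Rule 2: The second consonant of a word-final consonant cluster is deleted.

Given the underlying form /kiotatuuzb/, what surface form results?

Rule 1 (intervocalic voicing): /t/ is a voiceless stop between vowels /o/ and /a/, so it voices to [d]. /t/ is a voiceless stop between vowels /a/ and /u/, so it voices to [d]. /kiotatuuzb/ → kiodaduuzb.
Rule 2 (final cluster simplification): /b/ is the second consonant of a word-final cluster /zb/, so it deletes. /kiodaduuzb/ → kiodaduuz.

kiodaduuz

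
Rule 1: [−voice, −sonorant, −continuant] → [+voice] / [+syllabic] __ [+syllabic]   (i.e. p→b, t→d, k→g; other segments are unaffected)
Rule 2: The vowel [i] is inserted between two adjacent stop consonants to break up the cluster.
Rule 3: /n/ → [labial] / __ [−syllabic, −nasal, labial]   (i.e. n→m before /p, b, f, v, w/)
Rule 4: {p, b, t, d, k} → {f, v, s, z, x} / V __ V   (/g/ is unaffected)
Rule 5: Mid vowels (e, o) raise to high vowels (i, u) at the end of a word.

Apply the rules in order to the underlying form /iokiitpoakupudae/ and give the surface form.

iogiisifoaguvuzai

Rule 1 (intervocalic voicing): /k/ is a voiceless stop between vowels /o/ and /i/, so it voices to [g]. /k/ is a voiceless stop between vowels /a/ and /u/, so it voices to [g]. /p/ is a voiceless stop between vowels /u/ and /u/, so it voices to [b]. /iokiitpoakupudae/ → iogiitpoagubudae.
Rule 2 (stop-cluster i-epenthesis): /t/ and /p/ form a stop–stop cluster, so [i] is inserted between them. /iogiitpoagubudae/ → iogiitipoagubudae.
Rule 3 (nasal place assimilation): no segment meets the environment; /iogiitipoagubudae/ is unchanged.
Rule 4 (intervocalic spirantization): /t/ is a stop between vowels /i/ and /i/, so it spirantizes to the fricative [s]. /p/ is a stop between vowels /i/ and /o/, so it spirantizes to the fricative [f]. /b/ is a stop between vowels /u/ and /u/, so it spirantizes to the fricative [v]. /d/ is a stop between vowels /u/ and /a/, so it spirantizes to the fricative [z]. /iogiitipoagubudae/ → iogiisifoaguvuzae.
Rule 5 (final vowel raising): /e/ is a mid vowel in word-final position, so it raises to [i]. /iogiisifoaguvuzae/ → iogiisifoaguvuzai.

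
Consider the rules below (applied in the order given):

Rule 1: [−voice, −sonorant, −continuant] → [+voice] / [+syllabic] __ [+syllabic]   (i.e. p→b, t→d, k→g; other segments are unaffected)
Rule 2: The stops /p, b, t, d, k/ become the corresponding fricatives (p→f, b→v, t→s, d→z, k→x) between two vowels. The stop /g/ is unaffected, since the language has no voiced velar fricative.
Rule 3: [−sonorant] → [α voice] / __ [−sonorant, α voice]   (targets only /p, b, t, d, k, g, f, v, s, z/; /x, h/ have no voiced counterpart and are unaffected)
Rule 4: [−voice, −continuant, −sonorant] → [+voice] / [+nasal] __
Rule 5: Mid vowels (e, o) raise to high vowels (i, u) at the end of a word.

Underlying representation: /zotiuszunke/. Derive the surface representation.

Rule 1 (intervocalic voicing): /t/ is a voiceless stop between vowels /o/ and /i/, so it voices to [d]. /zotiuszunke/ → zodiuszunke.
Rule 2 (intervocalic spirantization): /d/ is a stop between vowels /o/ and /i/, so it spirantizes to the fricative [z]. /zodiuszunke/ → zoziuszunke.
Rule 3 (regressive voicing assimilation): /s/ precedes the voiced obstruent /z/, so it voices to [z] by assimilation. /zoziuszunke/ → zoziuzzunke.
Rule 4 (post-nasal voicing): /k/ is a voiceless stop immediately after the nasal /n/, so it voices to [g]. /zoziuzzunke/ → zoziuzzunge.
Rule 5 (final vowel raising): /e/ is a mid vowel in word-final position, so it raises to [i]. /zoziuzzunge/ → zoziuzzungi.

zoziuzzungi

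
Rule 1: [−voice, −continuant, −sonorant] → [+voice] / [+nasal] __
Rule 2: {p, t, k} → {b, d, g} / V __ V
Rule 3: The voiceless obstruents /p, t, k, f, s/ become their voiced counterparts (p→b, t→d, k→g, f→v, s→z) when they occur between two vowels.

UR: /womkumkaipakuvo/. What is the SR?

Rule 1 (post-nasal voicing): /k/ is a voiceless stop immediately after the nasal /m/, so it voices to [g]. /k/ is a voiceless stop immediately after the nasal /m/, so it voices to [g]. /womkumkaipakuvo/ → womgumgaipakuvo.
Rule 2 (intervocalic voicing): /p/ is a voiceless stop between vowels /i/ and /a/, so it voices to [b]. /k/ is a voiceless stop between vowels /a/ and /u/, so it voices to [g]. /womgumgaipakuvo/ → womgumgaibaguvo.
Rule 3 (intervocalic voicing): no segment meets the environment; /womgumgaibaguvo/ is unchanged.

womgumgaibaguvo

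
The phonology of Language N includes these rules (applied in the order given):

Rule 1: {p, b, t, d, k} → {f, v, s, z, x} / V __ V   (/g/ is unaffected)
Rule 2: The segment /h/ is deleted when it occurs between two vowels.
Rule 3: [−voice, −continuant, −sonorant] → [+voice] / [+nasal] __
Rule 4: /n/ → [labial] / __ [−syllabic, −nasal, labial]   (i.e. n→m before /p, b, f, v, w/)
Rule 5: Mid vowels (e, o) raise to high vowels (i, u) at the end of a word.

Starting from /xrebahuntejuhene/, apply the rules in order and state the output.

Rule 1 (intervocalic spirantization): /b/ is a stop between vowels /e/ and /a/, so it spirantizes to the fricative [v]. /xrebahuntejuhene/ → xrevahuntejuhene.
Rule 2 (intervocalic h-deletion): /h/ occurs between vowels /a/ and /u/, so it deletes. /h/ occurs between vowels /u/ and /e/, so it deletes. /xrevahuntejuhene/ → xrevauntejuene.
Rule 3 (post-nasal voicing): /t/ is a voiceless stop immediately after the nasal /n/, so it voices to [d]. /xrevauntejuene/ → xrevaundejuene.
Rule 4 (nasal place assimilation): no segment meets the environment; /xrevaundejuene/ is unchanged.
Rule 5 (final vowel raising): /e/ is a mid vowel in word-final position, so it raises to [i]. /xrevaundejuene/ → xrevaundejueni.

xrevaundejueni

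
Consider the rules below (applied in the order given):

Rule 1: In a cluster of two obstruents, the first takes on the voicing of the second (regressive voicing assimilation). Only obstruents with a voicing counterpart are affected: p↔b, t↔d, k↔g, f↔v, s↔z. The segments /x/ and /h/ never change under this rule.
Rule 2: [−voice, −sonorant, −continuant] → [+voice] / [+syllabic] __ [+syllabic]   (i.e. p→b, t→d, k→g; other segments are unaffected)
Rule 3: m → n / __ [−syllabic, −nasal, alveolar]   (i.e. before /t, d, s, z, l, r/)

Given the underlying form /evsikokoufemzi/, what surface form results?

Rule 1 (regressive voicing assimilation): /v/ precedes the voiceless obstruent /s/, so it devoices to [f] by assimilation. /evsikokoufemzi/ → efsikokoufemzi.
Rule 2 (intervocalic voicing): /k/ is a voiceless stop between vowels /i/ and /o/, so it voices to [g]. /k/ is a voiceless stop between vowels /o/ and /o/, so it voices to [g]. /efsikokoufemzi/ → efsigogoufemzi.
Rule 3 (nasal place assimilation): /m/ precedes the alveolar consonant /z/, so it assimilates in place to [n]. /efsigogoufemzi/ → efsigogoufenzi.

efsigogoufenzi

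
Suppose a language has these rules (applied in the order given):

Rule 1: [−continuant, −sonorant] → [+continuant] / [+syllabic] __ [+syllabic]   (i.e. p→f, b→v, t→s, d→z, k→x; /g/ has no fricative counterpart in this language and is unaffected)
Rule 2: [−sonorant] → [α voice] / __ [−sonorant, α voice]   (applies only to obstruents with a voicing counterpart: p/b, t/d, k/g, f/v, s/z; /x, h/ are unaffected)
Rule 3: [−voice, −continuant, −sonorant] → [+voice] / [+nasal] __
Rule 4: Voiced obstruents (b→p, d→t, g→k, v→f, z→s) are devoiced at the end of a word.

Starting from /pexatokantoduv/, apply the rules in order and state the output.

Rule 1 (intervocalic spirantization): /t/ is a stop between vowels /a/ and /o/, so it spirantizes to the fricative [s]. /k/ is a stop between vowels /o/ and /a/, so it spirantizes to the fricative [x]. /d/ is a stop between vowels /o/ and /u/, so it spirantizes to the fricative [z]. /pexatokantoduv/ → pexasoxantozuv.
Rule 2 (regressive voicing assimilation): no segment meets the environment; /pexasoxantozuv/ is unchanged.
Rule 3 (post-nasal voicing): /t/ is a voiceless stop immediately after the nasal /n/, so it voices to [d]. /pexasoxantozuv/ → pexasoxandozuv.
Rule 4 (final devoicing): /v/ is a voiced obstruent in word-final position, so it devoices to [f]. /pexasoxandozuv/ → pexasoxandozuf.

pexasoxandozuf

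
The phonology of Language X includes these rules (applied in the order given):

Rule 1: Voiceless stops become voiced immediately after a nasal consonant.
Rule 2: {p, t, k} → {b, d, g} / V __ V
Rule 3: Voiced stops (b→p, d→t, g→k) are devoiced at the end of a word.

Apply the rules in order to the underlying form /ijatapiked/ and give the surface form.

Rule 1 (post-nasal voicing): no segment meets the environment; /ijatapiked/ is unchanged.
Rule 2 (intervocalic voicing): /t/ is a voiceless stop between vowels /a/ and /a/, so it voices to [d]. /p/ is a voiceless stop between vowels /a/ and /i/, so it voices to [b]. /k/ is a voiceless stop between vowels /i/ and /e/, so it voices to [g]. /ijatapiked/ → ijadabiged.
Rule 3 (final devoicing): /d/ is a voiced stop in word-final position, so it devoices to [t]. /ijadabiged/ → ijadabiget.

ijadabiget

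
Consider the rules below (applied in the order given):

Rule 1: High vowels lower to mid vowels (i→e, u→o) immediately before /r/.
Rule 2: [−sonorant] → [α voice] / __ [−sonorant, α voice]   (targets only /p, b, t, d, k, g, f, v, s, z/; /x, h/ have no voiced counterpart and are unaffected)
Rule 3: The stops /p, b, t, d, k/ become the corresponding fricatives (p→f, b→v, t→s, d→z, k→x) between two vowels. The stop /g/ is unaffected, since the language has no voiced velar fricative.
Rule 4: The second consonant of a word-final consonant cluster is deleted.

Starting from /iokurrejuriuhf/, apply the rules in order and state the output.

Rule 1 (pre-rhotic lowering): /u/ is a high vowel immediately before /r/, so it lowers to [o]. /u/ is a high vowel immediately before /r/, so it lowers to [o]. /iokurrejuriuhf/ → iokorrejoriuhf.
Rule 2 (regressive voicing assimilation): no segment meets the environment; /iokorrejoriuhf/ is unchanged.
Rule 3 (intervocalic spirantization): /k/ is a stop between vowels /o/ and /o/, so it spirantizes to the fricative [x]. /iokorrejoriuhf/ → ioxorrejoriuhf.
Rule 4 (final cluster simplification): /f/ is the second consonant of a word-final cluster /hf/, so it deletes. /ioxorrejoriuhf/ → ioxorrejoriuh.

ioxorrejoriuh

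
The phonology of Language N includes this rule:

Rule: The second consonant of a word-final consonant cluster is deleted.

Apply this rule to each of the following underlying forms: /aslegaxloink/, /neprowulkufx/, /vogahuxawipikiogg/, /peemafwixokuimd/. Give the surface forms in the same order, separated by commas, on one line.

aslegaxloin, neprowulkuf, vogahuxawipikiog, peemafwixokuim

/aslegaxloink/: /k/ is the second consonant of a word-final cluster /nk/, so it deletes. → [aslegaxloin].
/neprowulkufx/: /x/ is the second consonant of a word-final cluster /fx/, so it deletes. → [neprowulkuf].
/vogahuxawipikiogg/: /g/ is the second consonant of a word-final cluster /gg/, so it deletes. → [vogahuxawipikiog].
/peemafwixokuimd/: /d/ is the second consonant of a word-final cluster /md/, so it deletes. → [peemafwixokuim].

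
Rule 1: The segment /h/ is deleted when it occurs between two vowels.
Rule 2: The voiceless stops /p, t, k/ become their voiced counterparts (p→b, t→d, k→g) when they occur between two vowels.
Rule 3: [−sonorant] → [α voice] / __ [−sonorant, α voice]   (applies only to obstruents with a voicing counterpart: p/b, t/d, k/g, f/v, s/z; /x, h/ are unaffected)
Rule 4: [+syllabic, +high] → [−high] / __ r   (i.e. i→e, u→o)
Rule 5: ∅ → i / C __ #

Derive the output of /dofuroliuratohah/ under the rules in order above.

doforolioradoahi

Rule 1 (intervocalic h-deletion): /h/ occurs between vowels /o/ and /a/, so it deletes. /dofuroliuratohah/ → dofuroliuratoah.
Rule 2 (intervocalic voicing): /t/ is a voiceless stop between vowels /a/ and /o/, so it voices to [d]. /dofuroliuratoah/ → dofuroliuradoah.
Rule 3 (regressive voicing assimilation): no segment meets the environment; /dofuroliuradoah/ is unchanged.
Rule 4 (pre-rhotic lowering): /u/ is a high vowel immediately before /r/, so it lowers to [o]. /u/ is a high vowel immediately before /r/, so it lowers to [o]. /dofuroliuradoah/ → doforolioradoah.
Rule 5 (final i-epenthesis): the form ends in the consonant /h/, so [i] is inserted word-finally. /doforolioradoah/ → doforolioradoahi.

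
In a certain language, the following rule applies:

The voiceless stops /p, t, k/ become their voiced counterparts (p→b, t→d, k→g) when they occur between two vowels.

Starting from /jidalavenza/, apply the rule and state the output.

No segment of /jidalavenza/ meets the structural description of the rule, so the form surfaces unchanged.

jidalavenza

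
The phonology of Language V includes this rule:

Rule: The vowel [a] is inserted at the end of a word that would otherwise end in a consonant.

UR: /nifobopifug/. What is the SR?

the form ends in the consonant /g/, so [a] is inserted word-finally.
Surface form: [nifobopifuga].

nifobopifuga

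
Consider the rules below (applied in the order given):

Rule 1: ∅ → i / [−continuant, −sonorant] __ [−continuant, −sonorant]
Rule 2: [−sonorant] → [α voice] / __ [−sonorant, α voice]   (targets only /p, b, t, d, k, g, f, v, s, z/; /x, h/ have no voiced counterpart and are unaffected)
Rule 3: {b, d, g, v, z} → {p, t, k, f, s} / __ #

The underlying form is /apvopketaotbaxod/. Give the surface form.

Rule 1 (stop-cluster i-epenthesis): /p/ and /k/ form a stop–stop cluster, so [i] is inserted between them. /t/ and /b/ form a stop–stop cluster, so [i] is inserted between them. /apvopketaotbaxod/ → apvopiketaotibaxod.
Rule 2 (regressive voicing assimilation): /p/ precedes the voiced obstruent /v/, so it voices to [b] by assimilation. /apvopiketaotibaxod/ → abvopiketaotibaxod.
Rule 3 (final devoicing): /d/ is a voiced obstruent in word-final position, so it devoices to [t]. /abvopiketaotibaxod/ → abvopiketaotibaxot.

abvopiketaotibaxot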